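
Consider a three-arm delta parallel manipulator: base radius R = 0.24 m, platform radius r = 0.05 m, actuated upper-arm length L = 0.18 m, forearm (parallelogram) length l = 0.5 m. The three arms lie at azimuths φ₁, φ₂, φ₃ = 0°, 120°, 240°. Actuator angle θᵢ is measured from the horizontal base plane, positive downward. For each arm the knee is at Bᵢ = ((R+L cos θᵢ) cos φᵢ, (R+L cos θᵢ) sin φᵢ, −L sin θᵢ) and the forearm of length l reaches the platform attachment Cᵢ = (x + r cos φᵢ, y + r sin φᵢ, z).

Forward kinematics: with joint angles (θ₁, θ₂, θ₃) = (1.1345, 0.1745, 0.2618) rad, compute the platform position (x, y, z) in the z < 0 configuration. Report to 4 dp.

φ1=0.0°: virtual centre (0.2661, 0.0000, -0.1631), radius l
arm 2 at φ=120.0°: e+L cos θ2 = 0.3673;  S2 = (-0.1836, 0.3181, -0.0313)
arm 3 at φ=240.0°: e+L cos θ3 = 0.3639;  S3 = (-0.1819, -0.3151, -0.0466)
subtract pairs → two planes through P
[-0.8994 0.6361 0.2638]·P = 0.0385;  [-0.8960 -0.6302 0.2331]·P = 0.0372
det = 1.1368;  x = -0.0421+0.2767z,  y = 0.0009+-0.0235z
quadratic in z: (1.0771)z²+(0.1557)z+(-0.1284)=0, √Δ=0.7599 → z ∈ {-0.4250, 0.2805}; z = -0.4250 (taking z<0)
x = -0.1597, y = 0.0109

(-0.1597, 0.0109, -0.4250)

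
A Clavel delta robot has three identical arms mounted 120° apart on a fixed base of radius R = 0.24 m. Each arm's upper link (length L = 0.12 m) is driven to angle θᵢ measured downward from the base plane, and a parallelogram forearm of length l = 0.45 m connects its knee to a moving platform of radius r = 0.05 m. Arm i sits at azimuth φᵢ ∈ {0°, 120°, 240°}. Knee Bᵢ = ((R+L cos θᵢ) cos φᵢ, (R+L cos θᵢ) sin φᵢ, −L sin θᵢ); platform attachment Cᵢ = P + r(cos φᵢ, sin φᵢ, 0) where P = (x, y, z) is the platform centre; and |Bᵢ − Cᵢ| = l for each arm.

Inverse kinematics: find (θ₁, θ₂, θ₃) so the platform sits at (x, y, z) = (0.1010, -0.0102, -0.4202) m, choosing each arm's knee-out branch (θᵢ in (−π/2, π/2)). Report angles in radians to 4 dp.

arm 1 (φ=0.0°): x'=0.1010, y'=-0.0102
  A=0.0890, B=-0.4202, C=(l²−L²−A²−y'²−z²)/(2L)=0.0146
  γ=atan2(-0.4202,0.0890)=-1.3621;  ψ=arccos(0.0340)=1.5368;  θ1=γ+ψ≈0.1747
rotate P by −φ2: (-0.0593, -0.0824, -0.4202)
  A=0.2493, B=-0.4202, C=(l²−L²−A²−y'²−z²)/(2L)=-0.2392
  γ=atan2(-0.4202,0.2493)=-1.0353;  ψ=arccos(-0.4897)=2.0825;  θ2=γ+ψ≈1.0472
rotate P by −φ3: (-0.0417, 0.0926, -0.4202)
  A=0.2317, B=-0.4202, C=(l²−L²−A²−y'²−z²)/(2L)=-0.2113
  γ=atan2(-0.4202,0.2317)=-1.0669;  ψ=arccos(-0.4403)=2.0267;  θ3=γ+ψ≈0.9598

θ₁ = 0.1747, θ₂ = 1.0472, θ₃ = 0.9598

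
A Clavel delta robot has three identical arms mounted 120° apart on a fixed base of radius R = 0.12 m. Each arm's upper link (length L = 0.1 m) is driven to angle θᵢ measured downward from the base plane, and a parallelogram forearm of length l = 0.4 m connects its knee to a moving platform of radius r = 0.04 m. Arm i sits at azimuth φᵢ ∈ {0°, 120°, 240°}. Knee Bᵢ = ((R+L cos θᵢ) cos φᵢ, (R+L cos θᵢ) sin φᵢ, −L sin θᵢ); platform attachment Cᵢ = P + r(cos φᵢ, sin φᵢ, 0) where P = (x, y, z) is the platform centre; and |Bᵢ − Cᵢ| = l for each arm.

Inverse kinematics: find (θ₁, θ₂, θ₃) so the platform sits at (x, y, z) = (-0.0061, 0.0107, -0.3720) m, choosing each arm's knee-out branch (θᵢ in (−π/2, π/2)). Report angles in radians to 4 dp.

θ₁ = 0.1739, θ₂ = 0.0868, θ₃ = 0.1744

rotate P by −φ1: (-0.0061, 0.0107, -0.3720)
  e−x'=0.0861;  (l²−L²−(e−x')²−y'²−z²)/2L = 0.0204
  θ1 = atan2(B,A) + arccos(C/0.3818) = 0.1739
φ2=120.0° → target in arm frame (0.0123, -0.0001)
  e−x'=0.0677;  (l²−L²−(e−x')²−y'²−z²)/2L = 0.0352
  √(A²+B²)=0.3781;  θ2 = -1.3908+1.4776 ≈ 0.0868
arm 3 (φ=240.0°): x'=-0.0062, y'=-0.0106
  e−x'=0.0862;  (l²−L²−(e−x')²−y'²−z²)/2L = 0.0203
  √(A²+B²)=0.3819;  θ3 = -1.3431+1.5175 ≈ 0.1744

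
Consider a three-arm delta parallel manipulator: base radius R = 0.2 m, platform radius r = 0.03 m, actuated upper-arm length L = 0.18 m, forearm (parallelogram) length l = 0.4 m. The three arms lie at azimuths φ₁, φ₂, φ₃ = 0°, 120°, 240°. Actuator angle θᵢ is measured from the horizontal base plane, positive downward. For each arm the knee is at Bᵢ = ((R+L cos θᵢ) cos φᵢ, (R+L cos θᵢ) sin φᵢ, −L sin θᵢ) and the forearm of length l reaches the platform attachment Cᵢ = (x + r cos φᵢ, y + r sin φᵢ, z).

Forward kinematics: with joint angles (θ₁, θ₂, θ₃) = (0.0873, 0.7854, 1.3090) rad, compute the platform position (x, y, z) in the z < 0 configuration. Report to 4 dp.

S1 = (0.3493·cos0.0°, 0.3493·sin0.0°, -0.0157) = (0.3493, 0.0000, -0.0157)
S2 = (0.2973·cos120.0°, 0.2973·sin120.0°, -0.1273) = (-0.1486, 0.2575, -0.1273)
φ3=240.0°: virtual centre (-0.1083, -0.1876, -0.1739), radius l
subtract pairs → two planes through P
[-0.9959 0.5149 -0.2232]·P = -0.0177;  [-0.9152 -0.3751 -0.3163]·P = -0.0451
Cramer: x(z) = 0.0354-0.2919z;  y(z) = 0.0340-0.1311z
into |P−S₁|² = l²: 1.1024z² + 0.2057z + -0.0600 = 0;  Δ = 0.3070;  z = -0.3446 or 0.1580 → z<0 root = -0.3446
x = 0.1360, y = 0.0792

(0.1360, 0.0792, -0.3446)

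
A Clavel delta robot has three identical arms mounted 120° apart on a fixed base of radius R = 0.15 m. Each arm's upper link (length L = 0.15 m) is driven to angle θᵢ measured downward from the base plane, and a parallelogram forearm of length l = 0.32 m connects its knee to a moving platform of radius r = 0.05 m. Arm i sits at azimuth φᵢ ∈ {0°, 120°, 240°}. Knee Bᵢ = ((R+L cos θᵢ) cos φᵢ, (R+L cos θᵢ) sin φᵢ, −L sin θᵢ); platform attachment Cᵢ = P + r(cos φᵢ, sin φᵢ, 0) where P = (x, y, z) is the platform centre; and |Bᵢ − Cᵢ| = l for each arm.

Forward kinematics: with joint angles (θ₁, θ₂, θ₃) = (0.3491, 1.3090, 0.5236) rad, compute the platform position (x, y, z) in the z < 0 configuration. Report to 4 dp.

S1 = (0.2410·cos0.0°, 0.2410·sin0.0°, -0.0513) = (0.2410, 0.0000, -0.0513)
φ2=120.0°: virtual centre (-0.0694, 0.1202, -0.1449), radius l
S3 = (0.2299·cos240.0°, 0.2299·sin240.0°, -0.0750) = (-0.1150, -0.1991, -0.0750)
subtract pairs → two planes through P
plane₁₂: -0.6207x+0.2404y+-0.1872z = -0.0204
det = 0.4183;  x = 0.0207+-0.2054z,  y = -0.0315+0.2482z
sphere 1 gives Az²+Bz+C=0 with A=1.1038, B=0.1775, C=-0.0503;  B²−4AC=0.2534;  roots -0.3084, 0.1477;  negative root z = -0.3084
x = 0.0841, y = -0.1080

(0.0841, -0.1080, -0.3084)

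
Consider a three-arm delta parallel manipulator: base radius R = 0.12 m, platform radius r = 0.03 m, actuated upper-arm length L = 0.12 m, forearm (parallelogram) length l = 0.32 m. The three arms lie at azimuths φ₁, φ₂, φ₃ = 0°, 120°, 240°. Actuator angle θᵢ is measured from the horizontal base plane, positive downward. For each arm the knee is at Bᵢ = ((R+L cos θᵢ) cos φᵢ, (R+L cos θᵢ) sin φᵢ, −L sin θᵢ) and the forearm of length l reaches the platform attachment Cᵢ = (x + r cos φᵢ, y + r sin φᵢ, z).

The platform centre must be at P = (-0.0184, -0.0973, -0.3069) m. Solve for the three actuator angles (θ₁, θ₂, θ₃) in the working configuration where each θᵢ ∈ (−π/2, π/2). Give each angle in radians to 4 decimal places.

rotate P by −φ1: (-0.0184, -0.0973, -0.3069)
  A=0.1084, B=-0.3069, C=(l²−L²−A²−y'²−z²)/(2L)=-0.1142
  θ1 = atan2(B,A) + arccos(C/0.3255) = 0.6980
rotate P by −φ2: (-0.0751, 0.0646, -0.3069)
  A cos θ + B sin θ = C:  0.1651·cos θ + -0.3069·sin θ = -0.1567
  γ=atan2(-0.3069,0.1651)=-1.0773;  ψ=arccos(-0.4496)=2.0372;  θ2=γ+ψ≈0.9598
φ3=240.0° → target in arm frame (0.0935, 0.0327)
  A cos θ + B sin θ = C:  -0.0035·cos θ + -0.3069·sin θ = -0.0303
  √(A²+B²)=0.3069;  θ3 = -1.5821+1.6697 ≈ 0.0876

θ₁ = 0.6980, θ₂ = 0.9598, θ₃ = 0.0876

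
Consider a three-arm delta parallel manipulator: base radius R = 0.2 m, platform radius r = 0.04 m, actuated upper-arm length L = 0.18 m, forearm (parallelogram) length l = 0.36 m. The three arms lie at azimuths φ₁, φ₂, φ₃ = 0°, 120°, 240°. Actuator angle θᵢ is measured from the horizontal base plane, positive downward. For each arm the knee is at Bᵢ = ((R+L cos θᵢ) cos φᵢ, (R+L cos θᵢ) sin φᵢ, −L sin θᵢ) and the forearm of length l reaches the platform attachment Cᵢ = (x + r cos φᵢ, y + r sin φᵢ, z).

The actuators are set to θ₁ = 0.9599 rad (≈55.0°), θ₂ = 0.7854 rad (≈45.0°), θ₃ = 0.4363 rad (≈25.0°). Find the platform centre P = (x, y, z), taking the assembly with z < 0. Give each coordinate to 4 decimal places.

φ1=0.0°: virtual centre (0.2632, 0.0000, -0.1474), radius l
arm 2 at φ=120.0°: ρ2 = 0.2873;  S2 = (-0.1436, 0.2488, -0.1273)
arm 3 at φ=240.0°: ρ3 = 0.3231;  S3 = (-0.1616, -0.2798, -0.0761)
subtract pairs → two planes through P
plane₁₂: -0.8138x+0.4976y+0.0403z = 0.0077
det = 0.8782;  x = -0.0158+0.1066z,  y = -0.0103+0.0933z
into |P−S₁|² = l²: 1.0201z² + 0.2335z + -0.0299 = 0;  Δ = 0.1766;  z = -0.3204 or 0.0915 → z<0 root = -0.3204
x = -0.0499, y = -0.0402

(-0.0499, -0.0402, -0.3204)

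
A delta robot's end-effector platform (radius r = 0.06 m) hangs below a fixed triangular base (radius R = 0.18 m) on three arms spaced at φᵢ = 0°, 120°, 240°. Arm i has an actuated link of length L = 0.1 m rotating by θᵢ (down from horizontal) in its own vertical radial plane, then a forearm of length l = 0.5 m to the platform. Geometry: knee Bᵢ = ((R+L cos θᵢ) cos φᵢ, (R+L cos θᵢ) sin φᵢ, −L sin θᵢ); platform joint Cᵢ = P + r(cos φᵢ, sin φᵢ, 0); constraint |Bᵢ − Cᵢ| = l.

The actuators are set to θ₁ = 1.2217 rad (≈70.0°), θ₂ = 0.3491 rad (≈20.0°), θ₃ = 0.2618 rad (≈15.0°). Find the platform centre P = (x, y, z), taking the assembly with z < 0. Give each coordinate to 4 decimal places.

arm 1 at φ=0.0°: (R−r)+L cos θ1 = 0.1542;  S1 = (0.1542, 0.0000, -0.0940)
φ2=120.0°: virtual centre (-0.1070, 0.1853, -0.0342), radius l
S3 = (0.2166·cos240.0°, 0.2166·sin240.0°, -0.0259) = (-0.1083, -0.1876, -0.0259)
|S₂|²−|S₁|² = 0.0143;  |S₃|²−|S₁|² = 0.0150
plane₁₂: -0.5224x+0.3706y+0.1195z = 0.0143
Cramer: x(z) = -0.0280+0.2440z;  y(z) = -0.0007+0.0215z
sphere 1 gives Az²+Bz+C=0 with A=1.0600, B=0.0990, C=-0.2080;  B²−4AC=0.8916;  roots -0.4921, 0.3987;  negative root z = -0.4921
x = -0.1481, y = -0.0113

(-0.1481, -0.0113, -0.4921)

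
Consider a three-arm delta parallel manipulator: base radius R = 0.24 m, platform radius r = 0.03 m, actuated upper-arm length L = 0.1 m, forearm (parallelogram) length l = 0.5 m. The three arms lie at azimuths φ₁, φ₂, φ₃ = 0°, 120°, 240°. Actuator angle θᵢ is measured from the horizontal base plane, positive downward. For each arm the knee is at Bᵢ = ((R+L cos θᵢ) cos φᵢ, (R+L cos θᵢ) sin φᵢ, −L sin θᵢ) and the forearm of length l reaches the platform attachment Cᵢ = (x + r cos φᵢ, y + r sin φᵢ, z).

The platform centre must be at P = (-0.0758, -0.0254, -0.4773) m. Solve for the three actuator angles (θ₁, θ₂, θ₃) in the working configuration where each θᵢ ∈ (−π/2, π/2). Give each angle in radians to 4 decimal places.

θ₁ = 1.2216, θ₂ = 0.6982, θ₃ = 0.4365

arm 1 (φ=0.0°): x'=-0.0758, y'=-0.0254
  A cos θ + B sin θ = C:  0.2858·cos θ + -0.4773·sin θ = -0.3507
  θ1 = atan2(B,A) + arccos(C/0.5563) = 1.2216
rotate P by −φ2: (0.0159, 0.0783, -0.4773)
  A cos θ + B sin θ = C:  0.1941·cos θ + -0.4773·sin θ = -0.1581
  γ=atan2(-0.4773,0.1941)=-1.1846;  ψ=arccos(-0.3069)=1.8827;  θ2=γ+ψ≈0.6982
arm 3 (φ=240.0°): x'=0.0599, y'=-0.0529
  e−x'=0.1501;  (l²−L²−(e−x')²−y'²−z²)/2L = -0.0657
  √(A²+B²)=0.5003;  θ3 = -1.2661+1.7026 ≈ 0.4365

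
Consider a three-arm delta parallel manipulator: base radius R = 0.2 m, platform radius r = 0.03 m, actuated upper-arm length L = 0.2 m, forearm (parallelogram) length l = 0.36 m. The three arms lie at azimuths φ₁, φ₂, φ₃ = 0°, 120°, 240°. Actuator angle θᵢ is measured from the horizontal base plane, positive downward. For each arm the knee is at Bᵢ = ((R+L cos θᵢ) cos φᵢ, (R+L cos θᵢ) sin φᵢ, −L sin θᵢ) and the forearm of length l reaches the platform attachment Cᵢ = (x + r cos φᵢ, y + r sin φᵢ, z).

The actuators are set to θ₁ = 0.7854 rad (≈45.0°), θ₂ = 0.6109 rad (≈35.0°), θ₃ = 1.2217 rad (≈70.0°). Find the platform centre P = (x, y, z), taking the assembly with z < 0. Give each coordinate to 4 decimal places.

(0.0247, 0.0856, -0.3416)

O1 = (0.3114·cos0.0°, 0.3114·sin0.0°, -0.1414) = (0.3114, 0.0000, -0.1414)
arm 2 at φ=120.0°: e+L cos θ2 = 0.3338;  O2 = (-0.1669, 0.2891, -0.1147)
O3 = (0.2384·cos240.0°, 0.2384·sin240.0°, -0.1879) = (-0.1192, -0.2065, -0.1879)
|O₂|²−|O₁|² = 0.0076;  |O₃|²−|O₁|² = -0.0248
[-0.9567 0.5782 0.0534]·P = 0.0076;  [-0.8613 -0.4129 -0.0930]·P = -0.0248
det = 0.8930;  x = 0.0126+-0.0355z,  y = 0.0339+-0.1512z
sphere 1 gives Az²+Bz+C=0 with A=1.0241, B=0.2938, C=-0.0191;  B²−4AC=0.1647;  roots -0.3416, 0.0547;  negative root z = -0.3416
x = 0.0247, y = 0.0856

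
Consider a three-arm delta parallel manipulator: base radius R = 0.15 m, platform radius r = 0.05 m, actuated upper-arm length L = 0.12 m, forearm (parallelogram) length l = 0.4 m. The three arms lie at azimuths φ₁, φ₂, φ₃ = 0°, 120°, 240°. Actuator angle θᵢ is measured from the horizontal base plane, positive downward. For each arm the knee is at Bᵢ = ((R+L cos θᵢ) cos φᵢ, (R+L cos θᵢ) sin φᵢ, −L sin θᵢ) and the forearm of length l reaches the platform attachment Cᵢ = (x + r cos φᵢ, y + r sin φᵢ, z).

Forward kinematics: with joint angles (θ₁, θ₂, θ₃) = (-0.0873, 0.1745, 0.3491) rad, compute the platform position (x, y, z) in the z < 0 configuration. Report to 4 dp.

O1 = (0.2195·cos0.0°, 0.2195·sin0.0°, 0.0105) = (0.2195, 0.0000, 0.0105)
arm 2 at φ=120.0°: (R−r)+L cos θ2 = 0.2182;  O2 = (-0.1091, 0.1889, -0.0208)
arm 3 at φ=240.0°: (R−r)+L cos θ3 = 0.2128;  O3 = (-0.1064, -0.1843, -0.0410)
|O₂|²−|O₁|² = -0.0003;  |O₃|²−|O₁|² = -0.0014
[-0.6573 0.3779 -0.0626]·P = -0.0003;  [-0.6518 -0.3685 -0.1030]·P = -0.0014
det = 0.4885;  x = 0.0013+-0.1269z,  y = 0.0015+-0.0551z
sphere 1 gives Az²+Bz+C=0 with A=1.0191, B=0.0343, C=-0.1122;  B²−4AC=0.4587;  roots -0.3491, 0.3155;  negative root z = -0.3491
x = 0.0456, y = 0.0207

(0.0456, 0.0207, -0.3491)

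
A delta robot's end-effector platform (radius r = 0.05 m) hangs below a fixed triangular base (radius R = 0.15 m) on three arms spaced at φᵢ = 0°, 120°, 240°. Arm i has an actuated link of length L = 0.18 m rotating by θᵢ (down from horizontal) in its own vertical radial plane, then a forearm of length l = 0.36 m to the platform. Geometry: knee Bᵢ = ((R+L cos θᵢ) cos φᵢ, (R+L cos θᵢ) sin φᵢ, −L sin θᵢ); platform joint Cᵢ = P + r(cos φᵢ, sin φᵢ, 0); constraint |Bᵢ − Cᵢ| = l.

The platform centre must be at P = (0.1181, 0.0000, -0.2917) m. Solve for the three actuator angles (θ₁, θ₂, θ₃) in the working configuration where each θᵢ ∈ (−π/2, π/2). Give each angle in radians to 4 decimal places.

arm 1 (φ=0.0°): x'=0.1181, y'=0.0000
  e−x'=-0.0181;  (l²−L²−(e−x')²−y'²−z²)/2L = 0.0327
  √(A²+B²)=0.2923;  θ1 = -1.6328+1.4586 ≈ -0.1742
arm 2 (φ=120.0°): x'=-0.0590, y'=-0.1023
  A cos θ + B sin θ = C:  0.1590·cos θ + -0.2917·sin θ = -0.0657
  γ=atan2(-0.2917,0.1590)=-1.0716;  ψ=arccos(-0.1977)=1.7698;  θ2=γ+ψ≈0.6982
arm 3 (φ=240.0°): x'=-0.0591, y'=0.1023
  A=0.1591, B=-0.2917, C=(l²−L²−A²−y'²−z²)/(2L)=-0.0657
  √(A²+B²)=0.3322;  θ3 = -1.0716+1.7698 ≈ 0.6982

θ₁ = -0.1742, θ₂ = 0.6982, θ₃ = 0.6982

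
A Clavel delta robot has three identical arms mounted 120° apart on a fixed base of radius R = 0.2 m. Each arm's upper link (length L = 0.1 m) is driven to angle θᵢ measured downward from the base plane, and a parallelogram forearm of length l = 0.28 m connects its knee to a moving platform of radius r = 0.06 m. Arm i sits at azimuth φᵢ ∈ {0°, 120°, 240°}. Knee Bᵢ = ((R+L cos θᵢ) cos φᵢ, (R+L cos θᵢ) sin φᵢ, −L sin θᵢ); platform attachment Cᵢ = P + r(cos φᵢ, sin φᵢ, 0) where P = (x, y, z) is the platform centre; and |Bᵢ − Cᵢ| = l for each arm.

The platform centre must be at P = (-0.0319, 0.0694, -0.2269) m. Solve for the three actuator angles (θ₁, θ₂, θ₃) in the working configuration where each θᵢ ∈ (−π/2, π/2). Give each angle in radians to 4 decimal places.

θ₁ = 0.9599, θ₂ = 0.0003, θ₃ = 1.0471

arm 1 (φ=0.0°): x'=-0.0319, y'=0.0694
  A=0.1719, B=-0.2269, C=(l²−L²−A²−y'²−z²)/(2L)=-0.0872
  θ1 = atan2(B,A) + arccos(C/0.2847) = 0.9599
φ2=120.0° → target in arm frame (0.0761, -0.0071)
  e−x'=0.0639;  (l²−L²−(e−x')²−y'²−z²)/2L = 0.0639
  θ2 = atan2(B,A) + arccos(C/0.2357) = 0.0003
rotate P by −φ3: (-0.0442, -0.0623, -0.2269)
  e−x'=0.1842;  (l²−L²−(e−x')²−y'²−z²)/2L = -0.1044
  γ=atan2(-0.2269,0.1842)=-0.8890;  ψ=arccos(-0.3573)=1.9361;  θ3=γ+ψ≈1.0471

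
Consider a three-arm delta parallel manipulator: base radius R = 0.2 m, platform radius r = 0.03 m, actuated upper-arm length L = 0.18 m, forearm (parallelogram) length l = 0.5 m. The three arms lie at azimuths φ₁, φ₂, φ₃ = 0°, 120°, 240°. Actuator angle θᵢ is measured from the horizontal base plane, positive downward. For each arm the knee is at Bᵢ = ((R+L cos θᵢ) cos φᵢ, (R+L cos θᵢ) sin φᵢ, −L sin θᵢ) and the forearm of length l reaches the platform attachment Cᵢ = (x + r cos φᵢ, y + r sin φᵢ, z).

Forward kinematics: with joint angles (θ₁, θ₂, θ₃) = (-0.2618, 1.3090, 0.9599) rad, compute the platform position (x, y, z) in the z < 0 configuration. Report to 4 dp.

φ1=0.0°: virtual centre (0.3439, 0.0000, 0.0466), radius l
φ2=120.0°: virtual centre (-0.1083, 0.1876, -0.1739), radius l
arm 3 at φ=240.0°: e+L cos θ3 = 0.2732;  centre 3 = (-0.1366, -0.2366, -0.1474)
subtract pairs → two planes through P
[-0.9043 0.3751 -0.4409]·P = -0.0433;  [-0.9610 -0.4733 -0.3881]·P = -0.0240
det = 0.7885;  x = 0.0374+-0.4493z,  y = -0.0252+0.0923z
into |P−centre ₁|² = l²: 1.2104z² + 0.1775z + -0.1533 = 0;  Δ = 0.7736;  z = -0.4367 or 0.2900 → z<0 root = -0.4367
x = 0.2336, y = -0.0655

(0.2336, -0.0655, -0.4367)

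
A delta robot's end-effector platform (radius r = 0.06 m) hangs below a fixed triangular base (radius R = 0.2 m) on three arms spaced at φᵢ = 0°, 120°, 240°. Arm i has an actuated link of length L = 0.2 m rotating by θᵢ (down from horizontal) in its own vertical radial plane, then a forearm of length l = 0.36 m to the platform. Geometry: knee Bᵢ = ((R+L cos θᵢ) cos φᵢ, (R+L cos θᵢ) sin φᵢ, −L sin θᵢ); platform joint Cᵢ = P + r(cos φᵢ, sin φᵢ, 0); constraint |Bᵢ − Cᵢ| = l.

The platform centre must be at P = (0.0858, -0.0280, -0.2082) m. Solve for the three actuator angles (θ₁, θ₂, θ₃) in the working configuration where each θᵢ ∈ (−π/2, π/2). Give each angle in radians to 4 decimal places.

rotate P by −φ1: (0.0858, -0.0280, -0.2082)
  A=0.0542, B=-0.2082, C=(l²−L²−A²−y'²−z²)/(2L)=0.1063
  √(A²+B²)=0.2151;  θ1 = -1.3161+1.0538 ≈ -0.2623
φ2=120.0° → target in arm frame (-0.0671, -0.0603)
  A=0.2071, B=-0.2082, C=(l²−L²−A²−y'²−z²)/(2L)=-0.0007
  γ=atan2(-0.2082,0.2071)=-0.7879;  ψ=arccos(-0.0025)=1.5733;  θ2=γ+ψ≈0.7854
arm 3 (φ=240.0°): x'=-0.0187, y'=0.0883
  A=0.1587, B=-0.2082, C=(l²−L²−A²−y'²−z²)/(2L)=0.0332
  γ=atan2(-0.2082,0.1587)=-0.9197;  ψ=arccos(0.1269)=1.4436;  θ3=γ+ψ≈0.5239

θ₁ = -0.2623, θ₂ = 0.7854, θ₃ = 0.5239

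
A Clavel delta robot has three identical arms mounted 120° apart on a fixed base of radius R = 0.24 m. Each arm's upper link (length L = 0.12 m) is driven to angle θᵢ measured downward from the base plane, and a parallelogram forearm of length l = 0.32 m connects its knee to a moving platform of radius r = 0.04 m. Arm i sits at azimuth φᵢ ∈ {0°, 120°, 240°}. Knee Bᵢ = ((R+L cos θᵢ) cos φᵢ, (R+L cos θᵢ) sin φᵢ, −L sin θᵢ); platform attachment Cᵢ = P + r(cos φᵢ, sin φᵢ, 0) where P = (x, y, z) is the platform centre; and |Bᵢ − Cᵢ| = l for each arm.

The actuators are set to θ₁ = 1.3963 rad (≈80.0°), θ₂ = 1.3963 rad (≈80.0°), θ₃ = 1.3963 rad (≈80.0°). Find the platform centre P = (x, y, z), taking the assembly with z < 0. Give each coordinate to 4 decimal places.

arm 1 at φ=0.0°: e+L cos θ1 = 0.2208;  O1 = (0.2208, 0.0000, -0.1182)
arm 2 at φ=120.0°: e+L cos θ2 = 0.2208;  O2 = (-0.1104, 0.1912, -0.1182)
arm 3 at φ=240.0°: e+L cos θ3 = 0.2208;  O3 = (-0.1104, -0.1912, -0.1182)
eliminate P² terms by subtracting sphere 1 from 2 and 3
linear system: -0.6625x+0.3825y = 0.0000−0.0000z; -0.6625x+-0.3825y = 0.0000−0.0000z
Cramer: x(z) = 0.0000+0.0000z;  y(z) = 0.0000+0.0000z
quadratic in z: (1.0000)z²+(0.2364)z+(-0.0397)=0, √Δ=0.4632 → z ∈ {-0.3498, 0.1134}; z = -0.3498 (taking z<0)
x = 0.0000, y = 0.0000

(0.0000, 0.0000, -0.3498)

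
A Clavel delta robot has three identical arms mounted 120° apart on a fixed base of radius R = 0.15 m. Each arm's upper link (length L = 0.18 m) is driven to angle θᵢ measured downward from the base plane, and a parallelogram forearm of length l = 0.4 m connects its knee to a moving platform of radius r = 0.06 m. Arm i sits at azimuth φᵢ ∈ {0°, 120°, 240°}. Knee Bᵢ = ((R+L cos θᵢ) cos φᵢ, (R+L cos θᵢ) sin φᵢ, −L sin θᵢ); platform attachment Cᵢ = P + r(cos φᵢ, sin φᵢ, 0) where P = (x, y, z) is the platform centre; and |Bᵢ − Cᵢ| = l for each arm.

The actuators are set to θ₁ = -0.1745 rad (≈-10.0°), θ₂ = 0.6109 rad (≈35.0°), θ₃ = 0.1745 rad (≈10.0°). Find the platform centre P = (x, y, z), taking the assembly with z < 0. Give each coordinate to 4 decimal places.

(0.0855, -0.0617, -0.3197)

φ1=0.0°: virtual centre (0.2673, 0.0000, 0.0313), radius l
centre 2 = (0.2374·cos120.0°, 0.2374·sin120.0°, -0.1032) = (-0.1187, 0.2056, -0.1032)
arm 3 at φ=240.0°: ρ3 = 0.2673;  centre 3 = (-0.1336, -0.2315, -0.0313)
subtract pairs → two planes through P
linear system: -0.7720x+0.4113y = -0.0054−-0.2690z; -0.8018x+-0.4629y = 0.0000−-0.1250z
Cramer: x(z) = 0.0036-0.2560z;  y(z) = -0.0063+0.1735z
sphere 1 gives Az²+Bz+C=0 with A=1.0956, B=0.0703, C=-0.0895;  B²−4AC=0.3971;  roots -0.3197, 0.2555;  negative root z = -0.3197
x = 0.0855, y = -0.0617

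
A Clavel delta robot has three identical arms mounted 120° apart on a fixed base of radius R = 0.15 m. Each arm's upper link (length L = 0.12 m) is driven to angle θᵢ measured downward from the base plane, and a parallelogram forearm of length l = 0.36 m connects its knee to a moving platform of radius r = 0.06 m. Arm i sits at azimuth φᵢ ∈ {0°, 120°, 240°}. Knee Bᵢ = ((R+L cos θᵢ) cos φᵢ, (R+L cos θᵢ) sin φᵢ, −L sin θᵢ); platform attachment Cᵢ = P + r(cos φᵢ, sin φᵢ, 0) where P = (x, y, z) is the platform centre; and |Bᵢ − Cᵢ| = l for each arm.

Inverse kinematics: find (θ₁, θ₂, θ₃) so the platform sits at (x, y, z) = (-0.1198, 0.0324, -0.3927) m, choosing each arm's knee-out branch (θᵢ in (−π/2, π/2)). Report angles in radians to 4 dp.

φ1=0.0° → target in arm frame (-0.1198, 0.0324)
  A=0.2098, B=-0.3927, C=(l²−L²−A²−y'²−z²)/(2L)=-0.3503
  γ=atan2(-0.3927,0.2098)=-1.0801;  ψ=arccos(-0.7869)=2.4765;  θ1=γ+ψ≈1.3964
φ2=120.0° → target in arm frame (0.0880, 0.0875)
  A=0.0020, B=-0.3927, C=(l²−L²−A²−y'²−z²)/(2L)=-0.1945
  θ2 = atan2(B,A) + arccos(C/0.3927) = 0.5234
rotate P by −φ3: (0.0318, -0.1199, -0.3927)
  A=0.0582, B=-0.3927, C=(l²−L²−A²−y'²−z²)/(2L)=-0.2366
  θ3 = atan2(B,A) + arccos(C/0.3970) = 0.7855

θ₁ = 1.3964, θ₂ = 0.5234, θ₃ = 0.7855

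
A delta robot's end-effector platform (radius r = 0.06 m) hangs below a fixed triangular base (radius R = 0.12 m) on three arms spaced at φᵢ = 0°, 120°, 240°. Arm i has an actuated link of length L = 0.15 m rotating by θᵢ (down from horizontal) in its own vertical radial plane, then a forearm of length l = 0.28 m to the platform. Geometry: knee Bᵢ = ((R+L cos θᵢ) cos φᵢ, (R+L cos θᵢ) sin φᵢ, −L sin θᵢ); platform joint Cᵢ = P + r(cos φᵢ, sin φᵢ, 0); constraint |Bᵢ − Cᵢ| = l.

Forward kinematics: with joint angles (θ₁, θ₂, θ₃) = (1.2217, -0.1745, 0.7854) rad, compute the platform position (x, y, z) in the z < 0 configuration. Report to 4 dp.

(-0.1319, 0.0972, -0.2400)

S1 = (0.1113·cos0.0°, 0.1113·sin0.0°, -0.1410) = (0.1113, 0.0000, -0.1410)
S2 = (0.2077·cos120.0°, 0.2077·sin120.0°, 0.0260) = (-0.1039, 0.1799, 0.0260)
S3 = (0.1661·cos240.0°, 0.1661·sin240.0°, -0.1061) = (-0.0830, -0.1438, -0.1061)
subtract pairs → two planes through P
plane₁₂: -0.4303x+0.3598y+0.3340z = 0.0116
Cramer: x(z) = -0.0216+0.4596z;  y(z) = 0.0063-0.3785z
sphere 1 gives Az²+Bz+C=0 with A=1.3546, B=0.1549, C=-0.0408;  B²−4AC=0.2452;  roots -0.2400, 0.1256;  negative root z = -0.2400
x = -0.1319, y = 0.0972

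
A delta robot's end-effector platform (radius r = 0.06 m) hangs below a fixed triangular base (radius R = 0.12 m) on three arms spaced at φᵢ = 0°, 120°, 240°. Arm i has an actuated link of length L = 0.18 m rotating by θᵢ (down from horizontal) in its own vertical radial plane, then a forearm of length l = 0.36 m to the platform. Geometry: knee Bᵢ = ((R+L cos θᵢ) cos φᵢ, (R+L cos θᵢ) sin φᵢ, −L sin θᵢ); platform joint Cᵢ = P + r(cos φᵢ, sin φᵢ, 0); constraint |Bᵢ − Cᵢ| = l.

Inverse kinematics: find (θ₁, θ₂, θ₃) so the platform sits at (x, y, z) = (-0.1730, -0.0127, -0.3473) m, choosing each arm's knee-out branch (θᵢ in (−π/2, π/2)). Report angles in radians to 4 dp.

rotate P by −φ1: (-0.1730, -0.0127, -0.3473)
  A=0.2330, B=-0.3473, C=(l²−L²−A²−y'²−z²)/(2L)=-0.2163
  γ=atan2(-0.3473,0.2330)=-0.9799;  ψ=arccos(-0.5172)=2.1144;  θ1=γ+ψ≈1.1345
φ2=120.0° → target in arm frame (0.0755, 0.1562)
  e−x'=-0.0155;  (l²−L²−(e−x')²−y'²−z²)/2L = -0.1335
  √(A²+B²)=0.3476;  θ2 = -1.6154+1.9648 ≈ 0.3494
rotate P by −φ3: (0.0975, -0.1435, -0.3473)
  e−x'=-0.0375;  (l²−L²−(e−x')²−y'²−z²)/2L = -0.1261
  γ=atan2(-0.3473,-0.0375)=-1.6784;  ψ=arccos(-0.3611)=1.9402;  θ3=γ+ψ≈0.2619

θ₁ = 1.1345, θ₂ = 0.3494, θ₃ = 0.2619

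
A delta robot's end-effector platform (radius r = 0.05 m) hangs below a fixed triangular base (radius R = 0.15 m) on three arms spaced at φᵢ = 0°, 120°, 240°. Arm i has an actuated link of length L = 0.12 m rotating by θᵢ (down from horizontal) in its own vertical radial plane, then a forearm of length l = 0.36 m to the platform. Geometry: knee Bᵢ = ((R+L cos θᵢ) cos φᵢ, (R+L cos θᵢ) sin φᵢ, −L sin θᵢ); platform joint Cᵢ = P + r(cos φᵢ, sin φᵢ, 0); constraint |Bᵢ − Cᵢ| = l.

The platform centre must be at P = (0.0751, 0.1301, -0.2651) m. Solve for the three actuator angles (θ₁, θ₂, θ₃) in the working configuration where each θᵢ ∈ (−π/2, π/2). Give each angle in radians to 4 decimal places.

θ₁ = -0.3491, θ₂ = -0.3492, θ₃ = 0.9601

φ1=0.0° → target in arm frame (0.0751, 0.1301)
  e−x'=0.0249;  (l²−L²−(e−x')²−y'²−z²)/2L = 0.1141
  √(A²+B²)=0.2663;  θ1 = -1.4771+1.1281 ≈ -0.3491
rotate P by −φ2: (0.0751, -0.1301, -0.2651)
  A=0.0249, B=-0.2651, C=(l²−L²−A²−y'²−z²)/(2L)=0.1141
  √(A²+B²)=0.2663;  θ2 = -1.4772+1.1280 ≈ -0.3492
rotate P by −φ3: (-0.1502, 0.0000, -0.2651)
  A=0.2502, B=-0.2651, C=(l²−L²−A²−y'²−z²)/(2L)=-0.0737
  √(A²+B²)=0.3645;  θ3 = -0.8143+1.7744 ≈ 0.9601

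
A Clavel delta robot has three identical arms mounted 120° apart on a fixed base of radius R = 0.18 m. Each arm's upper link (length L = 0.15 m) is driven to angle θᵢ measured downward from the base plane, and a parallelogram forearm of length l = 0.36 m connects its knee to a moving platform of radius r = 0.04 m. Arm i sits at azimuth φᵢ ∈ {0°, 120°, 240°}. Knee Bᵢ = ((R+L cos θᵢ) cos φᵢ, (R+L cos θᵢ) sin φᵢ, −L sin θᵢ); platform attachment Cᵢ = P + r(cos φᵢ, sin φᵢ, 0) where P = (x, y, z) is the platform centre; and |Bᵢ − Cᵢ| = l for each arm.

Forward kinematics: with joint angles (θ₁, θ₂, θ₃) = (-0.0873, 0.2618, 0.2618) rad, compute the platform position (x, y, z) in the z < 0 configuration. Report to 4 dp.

arm 1 at φ=0.0°: (R−r)+L cos θ1 = 0.2894;  S1 = (0.2894, 0.0000, 0.0131)
φ2=120.0°: virtual centre (-0.1424, 0.2467, -0.0388), radius l
arm 3 at φ=240.0°: (R−r)+L cos θ3 = 0.2849;  S3 = (-0.1424, -0.2467, -0.0388)
eliminate P² terms by subtracting sphere 1 from 2 and 3
plane₁₂: -0.8637x+0.4934y+-0.1038z = -0.0013
Cramer: x(z) = 0.0015-0.1202z;  y(z) = 0.0000+0.0000z
quadratic in z: (1.0144)z²+(0.0431)z+(-0.0465)=0, √Δ=0.4366 → z ∈ {-0.2364, 0.1939}; z = -0.2364 (taking z<0)
x = 0.0299, y = 0.0000

(0.0299, 0.0000, -0.2364)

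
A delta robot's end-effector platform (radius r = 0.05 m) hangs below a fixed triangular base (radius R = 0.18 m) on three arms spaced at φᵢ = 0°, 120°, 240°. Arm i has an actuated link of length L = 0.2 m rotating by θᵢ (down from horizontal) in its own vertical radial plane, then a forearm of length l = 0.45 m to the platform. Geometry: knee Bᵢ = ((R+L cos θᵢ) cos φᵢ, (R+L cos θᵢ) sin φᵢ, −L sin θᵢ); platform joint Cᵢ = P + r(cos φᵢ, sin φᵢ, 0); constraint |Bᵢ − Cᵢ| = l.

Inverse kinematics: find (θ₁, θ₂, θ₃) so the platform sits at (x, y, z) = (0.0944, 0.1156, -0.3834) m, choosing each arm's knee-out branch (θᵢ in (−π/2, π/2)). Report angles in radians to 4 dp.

θ₁ = 0.0869, θ₂ = 0.2618, θ₃ = 0.9598

arm 1 (φ=0.0°): x'=0.0944, y'=0.1156
  A=0.0356, B=-0.3834, C=(l²−L²−A²−y'²−z²)/(2L)=0.0022
  √(A²+B²)=0.3850;  θ1 = -1.4782+1.5651 ≈ 0.0869
rotate P by −φ2: (0.0529, -0.1396, -0.3834)
  A=0.0771, B=-0.3834, C=(l²−L²−A²−y'²−z²)/(2L)=-0.0248
  √(A²+B²)=0.3911;  θ2 = -1.3724+1.6342 ≈ 0.2618
rotate P by −φ3: (-0.1473, 0.0240, -0.3834)
  e−x'=0.2773;  (l²−L²−(e−x')²−y'²−z²)/2L = -0.1549
  γ=atan2(-0.3834,0.2773)=-0.9446;  ψ=arccos(-0.3274)=1.9044;  θ3=γ+ψ≈0.9598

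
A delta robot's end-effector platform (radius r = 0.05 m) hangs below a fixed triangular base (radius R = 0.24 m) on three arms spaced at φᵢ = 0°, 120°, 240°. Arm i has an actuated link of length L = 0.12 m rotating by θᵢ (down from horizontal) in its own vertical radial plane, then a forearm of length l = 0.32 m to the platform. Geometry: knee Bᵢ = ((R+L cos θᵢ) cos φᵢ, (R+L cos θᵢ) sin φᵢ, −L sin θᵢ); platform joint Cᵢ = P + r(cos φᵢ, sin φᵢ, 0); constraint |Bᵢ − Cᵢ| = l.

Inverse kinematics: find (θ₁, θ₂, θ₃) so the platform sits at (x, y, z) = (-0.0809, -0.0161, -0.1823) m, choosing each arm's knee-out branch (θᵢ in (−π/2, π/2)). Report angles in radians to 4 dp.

φ1=0.0° → target in arm frame (-0.0809, -0.0161)
  A=0.2709, B=-0.1823, C=(l²−L²−A²−y'²−z²)/(2L)=-0.0787
  √(A²+B²)=0.3265;  θ1 = -0.5923+1.8141 ≈ 1.2218
rotate P by −φ2: (0.0265, 0.0781, -0.1823)
  A=0.1635, B=-0.1823, C=(l²−L²−A²−y'²−z²)/(2L)=0.0914
  γ=atan2(-0.1823,0.1635)=-0.8397;  ψ=arccos(0.3732)=1.1883;  θ2=γ+ψ≈0.3486
φ3=240.0° → target in arm frame (0.0544, -0.0620)
  A cos θ + B sin θ = C:  0.1356·cos θ + -0.1823·sin θ = 0.1356
  θ3 = atan2(B,A) + arccos(C/0.2272) = 0.0003

θ₁ = 1.2218, θ₂ = 0.3486, θ₃ = 0.0003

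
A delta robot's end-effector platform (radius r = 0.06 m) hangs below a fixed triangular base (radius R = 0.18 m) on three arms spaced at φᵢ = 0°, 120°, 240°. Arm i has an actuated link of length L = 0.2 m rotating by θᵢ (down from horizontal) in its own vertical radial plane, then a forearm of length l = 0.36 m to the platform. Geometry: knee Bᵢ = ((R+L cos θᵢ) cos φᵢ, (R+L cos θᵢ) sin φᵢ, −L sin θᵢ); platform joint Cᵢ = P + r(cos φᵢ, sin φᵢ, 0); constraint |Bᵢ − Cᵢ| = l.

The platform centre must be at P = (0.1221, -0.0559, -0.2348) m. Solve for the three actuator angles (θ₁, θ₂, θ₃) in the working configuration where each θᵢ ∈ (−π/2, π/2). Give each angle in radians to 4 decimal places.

rotate P by −φ1: (0.1221, -0.0559, -0.2348)
  A=-0.0021, B=-0.2348, C=(l²−L²−A²−y'²−z²)/(2L)=0.0783
  √(A²+B²)=0.2348;  θ1 = -1.5797+1.2306 ≈ -0.3491
arm 2 (φ=120.0°): x'=-0.1095, y'=-0.0778
  e−x'=0.2295;  (l²−L²−(e−x')²−y'²−z²)/2L = -0.0606
  √(A²+B²)=0.3283;  θ2 = -0.7969+1.7564 ≈ 0.9595
rotate P by −φ3: (-0.0126, 0.1337, -0.2348)
  e−x'=0.1326;  (l²−L²−(e−x')²−y'²−z²)/2L = -0.0025
  γ=atan2(-0.2348,0.1326)=-1.0566;  ψ=arccos(-0.0092)=1.5800;  θ3=γ+ψ≈0.5235

θ₁ = -0.3491, θ₂ = 0.9595, θ₃ = 0.5235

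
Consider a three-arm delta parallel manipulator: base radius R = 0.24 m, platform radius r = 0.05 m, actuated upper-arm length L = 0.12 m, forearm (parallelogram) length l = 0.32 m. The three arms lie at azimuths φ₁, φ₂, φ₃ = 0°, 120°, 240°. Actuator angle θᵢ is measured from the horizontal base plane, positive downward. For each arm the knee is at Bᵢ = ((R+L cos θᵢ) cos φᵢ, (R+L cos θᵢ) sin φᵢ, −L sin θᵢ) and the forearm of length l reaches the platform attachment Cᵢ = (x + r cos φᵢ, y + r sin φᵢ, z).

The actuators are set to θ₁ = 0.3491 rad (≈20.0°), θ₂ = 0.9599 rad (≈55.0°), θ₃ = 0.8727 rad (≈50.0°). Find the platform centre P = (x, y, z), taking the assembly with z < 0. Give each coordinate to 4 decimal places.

arm 1 at φ=0.0°: (R−r)+L cos θ1 = 0.3028;  centre 1 = (0.3028, 0.0000, -0.0410)
centre 2 = (0.2588·cos120.0°, 0.2588·sin120.0°, -0.0983) = (-0.1294, 0.2242, -0.0983)
centre 3 = (0.2671·cos240.0°, 0.2671·sin240.0°, -0.0919) = (-0.1336, -0.2313, -0.0919)
|centre ₂|²−|centre ₁|² = -0.0167;  |centre ₃|²−|centre ₁|² = -0.0135
[-0.8644 0.4483 -0.1145]·P = -0.0167;  [-0.8727 -0.4627 -0.1018]·P = -0.0135
Cramer: x(z) = 0.0174-0.1246z;  y(z) = -0.0036+0.0151z
sphere 1 gives Az²+Bz+C=0 with A=1.0158, B=0.1531, C=-0.0193;  B²−4AC=0.1018;  roots -0.2324, 0.0817;  negative root z = -0.2324
x = 0.0464, y = -0.0071

(0.0464, -0.0071, -0.2324)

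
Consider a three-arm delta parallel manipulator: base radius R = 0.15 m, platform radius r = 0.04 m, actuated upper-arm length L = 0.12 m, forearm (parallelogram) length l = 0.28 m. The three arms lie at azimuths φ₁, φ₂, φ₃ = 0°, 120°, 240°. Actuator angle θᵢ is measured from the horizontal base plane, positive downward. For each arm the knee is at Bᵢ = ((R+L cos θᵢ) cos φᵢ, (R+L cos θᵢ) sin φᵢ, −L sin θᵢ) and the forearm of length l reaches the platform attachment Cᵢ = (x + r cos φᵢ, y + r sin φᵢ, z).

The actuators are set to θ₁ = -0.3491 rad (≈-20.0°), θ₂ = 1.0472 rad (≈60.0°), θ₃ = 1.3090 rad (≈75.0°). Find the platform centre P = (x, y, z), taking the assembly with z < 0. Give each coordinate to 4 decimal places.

arm 1 at φ=0.0°: ρ1 = 0.2228;  S1 = (0.2228, 0.0000, 0.0410)
arm 2 at φ=120.0°: ρ2 = 0.1700;  S2 = (-0.0850, 0.1472, -0.1039)
S3 = (0.1411·cos240.0°, 0.1411·sin240.0°, -0.1159) = (-0.0705, -0.1222, -0.1159)
|S₂|²−|S₁|² = -0.0116;  |S₃|²−|S₁|² = -0.0180
linear system: -0.6155x+0.2944y = -0.0116−-0.2899z; -0.5866x+-0.2443y = -0.0180−-0.3139z
det = 0.3231;  x = 0.0252+-0.5053z,  y = 0.0132+-0.0716z
into |P−S₁|² = l²: 1.2605z² + 0.1157z + -0.0375 = 0;  Δ = 0.2024;  z = -0.2244 or 0.1326 → z<0 root = -0.2244
x = 0.1385, y = 0.0292

(0.1385, 0.0292, -0.2244)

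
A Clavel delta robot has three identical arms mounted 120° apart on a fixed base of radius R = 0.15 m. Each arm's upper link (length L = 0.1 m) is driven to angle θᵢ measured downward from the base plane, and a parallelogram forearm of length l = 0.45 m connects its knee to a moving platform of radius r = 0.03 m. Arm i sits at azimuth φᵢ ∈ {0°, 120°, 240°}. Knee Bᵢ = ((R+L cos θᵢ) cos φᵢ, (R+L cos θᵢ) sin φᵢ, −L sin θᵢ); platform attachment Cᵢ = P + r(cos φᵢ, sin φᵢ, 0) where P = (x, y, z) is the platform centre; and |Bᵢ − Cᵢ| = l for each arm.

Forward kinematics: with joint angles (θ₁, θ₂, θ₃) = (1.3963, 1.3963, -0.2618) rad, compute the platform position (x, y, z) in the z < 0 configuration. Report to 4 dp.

φ1=0.0°: virtual centre (0.1374, 0.0000, -0.0985), radius l
arm 2 at φ=120.0°: ρ2 = 0.1374;  O2 = (-0.0687, 0.1190, -0.0985)
O3 = (0.2166·cos240.0°, 0.2166·sin240.0°, 0.0259) = (-0.1083, -0.1876, 0.0259)
eliminate P² terms by subtracting sphere 1 from 2 and 3
[-0.4121 0.2379 0.0000]·P = 0.0000;  [-0.4913 -0.3751 0.2487]·P = 0.0190
Cramer: x(z) = -0.0167+0.2180z;  y(z) = -0.0289+0.3775z
quadratic in z: (1.1900)z²+(0.1080)z+(-0.1682)=0, √Δ=0.9014 → z ∈ {-0.4241, 0.3333}; z = -0.4241 (taking z<0)
x = -0.1091, y = -0.1890

(-0.1091, -0.1890, -0.4241)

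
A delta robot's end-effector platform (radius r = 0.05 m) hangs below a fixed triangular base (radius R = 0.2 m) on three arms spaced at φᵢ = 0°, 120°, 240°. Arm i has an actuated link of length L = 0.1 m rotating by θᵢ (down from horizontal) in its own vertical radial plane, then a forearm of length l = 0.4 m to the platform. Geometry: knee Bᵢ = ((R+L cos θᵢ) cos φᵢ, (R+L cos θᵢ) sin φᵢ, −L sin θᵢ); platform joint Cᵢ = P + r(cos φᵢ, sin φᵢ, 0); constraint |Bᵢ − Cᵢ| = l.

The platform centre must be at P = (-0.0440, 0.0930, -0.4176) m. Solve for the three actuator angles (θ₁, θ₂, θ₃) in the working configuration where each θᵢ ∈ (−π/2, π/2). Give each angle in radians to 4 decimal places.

θ₁ = 1.3097, θ₂ = 0.4366, θ₃ = 1.3968

arm 1 (φ=0.0°): x'=-0.0440, y'=0.0930
  A=0.1940, B=-0.4176, C=(l²−L²−A²−y'²−z²)/(2L)=-0.3534
  γ=atan2(-0.4176,0.1940)=-1.1359;  ψ=arccos(-0.7674)=2.4456;  θ1=γ+ψ≈1.3097
arm 2 (φ=120.0°): x'=0.1025, y'=-0.0084
  e−x'=0.0475;  (l²−L²−(e−x')²−y'²−z²)/2L = -0.1336
  √(A²+B²)=0.4203;  θ2 = -1.4576+1.8942 ≈ 0.4366
φ3=240.0° → target in arm frame (-0.0585, -0.0846)
  A=0.2085, B=-0.4176, C=(l²−L²−A²−y'²−z²)/(2L)=-0.3752
  √(A²+B²)=0.4668;  θ3 = -1.1076+2.5044 ≈ 1.3968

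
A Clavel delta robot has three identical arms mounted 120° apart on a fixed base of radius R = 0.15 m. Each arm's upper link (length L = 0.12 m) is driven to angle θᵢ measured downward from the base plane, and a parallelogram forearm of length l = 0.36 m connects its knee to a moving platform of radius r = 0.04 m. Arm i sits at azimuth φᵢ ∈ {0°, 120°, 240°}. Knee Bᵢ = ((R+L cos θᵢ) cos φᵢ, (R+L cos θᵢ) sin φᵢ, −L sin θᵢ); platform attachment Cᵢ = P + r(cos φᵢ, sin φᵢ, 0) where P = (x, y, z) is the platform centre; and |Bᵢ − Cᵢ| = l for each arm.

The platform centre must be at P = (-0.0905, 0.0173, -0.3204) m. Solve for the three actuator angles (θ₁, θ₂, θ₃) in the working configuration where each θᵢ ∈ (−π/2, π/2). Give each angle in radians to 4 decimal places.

θ₁ = 0.8724, θ₂ = 0.0872, θ₃ = 0.2614

rotate P by −φ1: (-0.0905, 0.0173, -0.3204)
  A cos θ + B sin θ = C:  0.2005·cos θ + -0.3204·sin θ = -0.1165
  √(A²+B²)=0.3780;  θ1 = -1.0116+1.8841 ≈ 0.8724
arm 2 (φ=120.0°): x'=0.0602, y'=0.0697
  A=0.0498, B=-0.3204, C=(l²−L²−A²−y'²−z²)/(2L)=0.0217
  γ=atan2(-0.3204,0.0498)=-1.4167;  ψ=arccos(0.0669)=1.5039;  θ2=γ+ψ≈0.0872
arm 3 (φ=240.0°): x'=0.0303, y'=-0.0870
  A=0.0797, B=-0.3204, C=(l²−L²−A²−y'²−z²)/(2L)=-0.0058
  √(A²+B²)=0.3302;  θ3 = -1.3269+1.5883 ≈ 0.2614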